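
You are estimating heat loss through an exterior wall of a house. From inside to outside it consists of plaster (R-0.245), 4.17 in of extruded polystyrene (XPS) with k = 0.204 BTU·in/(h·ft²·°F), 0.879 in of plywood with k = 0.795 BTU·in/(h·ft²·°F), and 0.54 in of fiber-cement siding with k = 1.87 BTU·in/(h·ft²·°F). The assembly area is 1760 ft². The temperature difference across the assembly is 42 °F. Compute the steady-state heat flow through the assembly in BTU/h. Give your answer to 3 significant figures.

4.17/0.204 = 20.44
0.879/0.795 = 1.106
0.54/1.87 = 0.2888
R_total = 0.245 + 20.44 + 1.106 + 0.2888 = 22.08 ft²·°F·h/BTU
Q = A·ΔT/R = 1760 × 42 / 22.08 = 3348 BTU/h

3350 BTU/h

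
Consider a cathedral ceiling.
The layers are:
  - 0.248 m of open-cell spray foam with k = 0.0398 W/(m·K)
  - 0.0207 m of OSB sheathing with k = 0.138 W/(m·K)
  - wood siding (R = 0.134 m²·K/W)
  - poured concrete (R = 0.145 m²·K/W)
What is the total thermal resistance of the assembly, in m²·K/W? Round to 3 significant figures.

0.248/0.0398 = 6.231
0.0207/0.138 = 0.15
R_total = 6.231 + 0.15 + 0.134 + 0.145 = 6.66 m²·K/W

6.66 m²·K/W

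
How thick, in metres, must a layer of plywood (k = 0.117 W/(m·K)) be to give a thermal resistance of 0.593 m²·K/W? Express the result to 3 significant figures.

0.0694 m

L = R·k = 0.593 × 0.117 = 0.06938 m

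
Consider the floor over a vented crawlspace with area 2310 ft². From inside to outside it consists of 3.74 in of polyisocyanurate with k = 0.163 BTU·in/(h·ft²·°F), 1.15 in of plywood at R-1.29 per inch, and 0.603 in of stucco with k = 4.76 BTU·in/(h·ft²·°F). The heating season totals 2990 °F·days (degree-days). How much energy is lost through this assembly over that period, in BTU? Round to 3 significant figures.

3.74/0.163 = 22.94
1.15 × 1.29 = 1.483
0.603/4.76 = 0.1267
R_total = 22.94 + 1.483 + 0.1267 = 24.55 ft²·°F·h/BTU
E = A × HDD × 24 / R = 2310 × 2990 × 24 / 24.55 = 6751000 BTU

6750000 BTU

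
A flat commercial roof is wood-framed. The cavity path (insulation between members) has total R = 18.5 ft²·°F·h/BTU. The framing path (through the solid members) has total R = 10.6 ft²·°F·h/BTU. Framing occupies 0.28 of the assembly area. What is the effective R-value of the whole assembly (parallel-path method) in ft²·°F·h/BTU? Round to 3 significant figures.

15.3 ft²·°F·h/BTU

U_eff = 0.72/18.5 + 0.28/10.6 = 0.03892 + 0.02642 = 0.06533
R_eff = 1/U_eff = 15.31 ft²·°F·h/BTU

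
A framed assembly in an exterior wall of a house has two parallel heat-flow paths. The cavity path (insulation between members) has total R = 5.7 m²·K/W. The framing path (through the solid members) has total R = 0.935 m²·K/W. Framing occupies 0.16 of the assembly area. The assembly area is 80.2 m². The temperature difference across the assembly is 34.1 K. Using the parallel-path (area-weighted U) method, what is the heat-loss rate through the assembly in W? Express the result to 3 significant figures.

871 W

U_eff = 0.84/5.7 + 0.16/0.935 = 0.1474 + 0.1711 = 0.3185
R_eff = 1/U_eff = 3.14 m²·K/W
Q = 80.2 × 34.1 / 3.14 = 871 W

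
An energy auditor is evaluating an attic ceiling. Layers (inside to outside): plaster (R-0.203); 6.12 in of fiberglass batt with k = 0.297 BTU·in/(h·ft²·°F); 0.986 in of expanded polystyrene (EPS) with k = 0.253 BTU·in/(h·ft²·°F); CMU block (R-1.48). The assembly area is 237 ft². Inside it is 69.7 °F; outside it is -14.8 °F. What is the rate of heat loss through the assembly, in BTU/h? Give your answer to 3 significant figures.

765 BTU/h

6.12/0.297 = 20.61
0.986/0.253 = 3.897
R_total = 0.203 + 20.61 + 3.897 + 1.48 = 26.19 ft²·°F·h/BTU
Q = A·ΔT/R = 237 × (69.7 − (-14.8)) / 26.19 = 764.8 BTU/h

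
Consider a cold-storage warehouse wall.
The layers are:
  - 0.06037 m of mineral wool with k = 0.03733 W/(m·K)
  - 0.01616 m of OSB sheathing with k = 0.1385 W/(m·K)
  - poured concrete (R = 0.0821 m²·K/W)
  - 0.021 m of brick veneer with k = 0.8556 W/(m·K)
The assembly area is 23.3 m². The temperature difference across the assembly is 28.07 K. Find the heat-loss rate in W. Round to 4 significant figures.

355.4 W

0.06037/0.03733 = 1.6172
0.01616/0.1385 = 0.11668
0.021/0.8556 = 0.024544
R_total = 1.6172 + 0.11668 + 0.0821 + 0.024544 = 1.8405 m²·K/W
Q = A·ΔT/R = 23.3 × 28.07 / 1.8405 = 355.35 W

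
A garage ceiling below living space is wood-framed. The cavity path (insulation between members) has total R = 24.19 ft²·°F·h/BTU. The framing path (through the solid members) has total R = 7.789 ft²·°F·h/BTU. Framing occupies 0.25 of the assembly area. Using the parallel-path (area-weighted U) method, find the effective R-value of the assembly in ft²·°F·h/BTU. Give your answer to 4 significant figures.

U_eff = 0.75/24.19 + 0.25/7.789 = 0.031005 + 0.032097 = 0.063101
R_eff = 1/U_eff = 15.848 ft²·°F·h/BTU

15.85 ft²·°F·h/BTU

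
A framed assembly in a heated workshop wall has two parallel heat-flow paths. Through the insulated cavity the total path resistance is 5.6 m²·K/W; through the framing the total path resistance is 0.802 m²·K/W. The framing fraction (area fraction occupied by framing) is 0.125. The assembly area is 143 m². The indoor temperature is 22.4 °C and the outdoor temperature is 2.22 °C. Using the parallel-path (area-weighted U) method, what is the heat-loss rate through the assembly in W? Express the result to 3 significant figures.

U_eff = 0.875/5.6 + 0.125/0.802 = 0.1562 + 0.1559 = 0.3121
R_eff = 1/U_eff = 3.204 m²·K/W
Q = 143 × (22.4 − 2.22) / 3.204 = 900.7 W

901 W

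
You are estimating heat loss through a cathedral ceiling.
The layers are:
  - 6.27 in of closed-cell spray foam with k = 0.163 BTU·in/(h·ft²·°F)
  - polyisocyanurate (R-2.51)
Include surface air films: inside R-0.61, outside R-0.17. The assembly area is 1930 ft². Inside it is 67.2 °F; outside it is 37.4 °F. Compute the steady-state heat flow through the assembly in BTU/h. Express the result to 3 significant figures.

1380 BTU/h

6.27/0.163 = 38.47
R_total = 0.61 + 38.47 + 2.51 + 0.17 = 41.76 ft²·°F·h/BTU
Q = A·ΔT/R = 1930 × (67.2 − 37.4) / 41.76 = 1377 BTU/h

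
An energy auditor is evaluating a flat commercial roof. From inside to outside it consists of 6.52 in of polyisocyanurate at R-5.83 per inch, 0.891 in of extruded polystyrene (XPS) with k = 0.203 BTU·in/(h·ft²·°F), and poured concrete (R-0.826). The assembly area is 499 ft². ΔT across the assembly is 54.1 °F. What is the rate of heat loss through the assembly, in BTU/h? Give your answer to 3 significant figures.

6.52 × 5.83 = 38.01
0.891/0.203 = 4.389
R_total = 38.01 + 4.389 + 0.826 = 43.23 ft²·°F·h/BTU
Q = A·ΔT/R = 499 × 54.1 / 43.23 = 624.5 BTU/h

625 BTU/h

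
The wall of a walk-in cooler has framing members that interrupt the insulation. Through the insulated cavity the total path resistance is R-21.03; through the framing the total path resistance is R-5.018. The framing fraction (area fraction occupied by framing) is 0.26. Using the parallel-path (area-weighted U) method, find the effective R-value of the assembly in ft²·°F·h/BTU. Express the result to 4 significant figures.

U_eff = 0.74/21.03 + 0.26/5.018 = 0.035188 + 0.051813 = 0.087001
R_eff = 1/U_eff = 11.494 ft²·°F·h/BTU

11.49 ft²·°F·h/BTU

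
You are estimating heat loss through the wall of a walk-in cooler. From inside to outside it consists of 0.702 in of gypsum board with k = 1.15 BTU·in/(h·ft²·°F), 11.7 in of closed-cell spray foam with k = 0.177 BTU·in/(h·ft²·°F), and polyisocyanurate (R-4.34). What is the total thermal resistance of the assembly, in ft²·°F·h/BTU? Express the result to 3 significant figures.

71.1 ft²·°F·h/BTU

0.702/1.15 = 0.6104
11.7/0.177 = 66.1
R_total = 0.6104 + 66.1 + 4.34 = 71.05 ft²·°F·h/BTU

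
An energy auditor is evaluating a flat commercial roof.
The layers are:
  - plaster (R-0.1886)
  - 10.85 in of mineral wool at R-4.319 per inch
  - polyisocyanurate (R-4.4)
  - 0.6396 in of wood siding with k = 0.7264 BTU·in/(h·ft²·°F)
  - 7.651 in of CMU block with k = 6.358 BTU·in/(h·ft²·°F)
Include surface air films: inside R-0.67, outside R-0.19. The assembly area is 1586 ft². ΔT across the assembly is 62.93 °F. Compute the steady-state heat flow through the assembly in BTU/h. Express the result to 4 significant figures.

10.85 × 4.319 = 46.861
0.6396/0.7264 = 0.88051
7.651/6.358 = 1.2034
R_total = 0.67 + 0.1886 + 46.861 + 4.4 + 0.88051 + 1.2034 + 0.19 = 54.394 ft²·°F·h/BTU
Q = A·ΔT/R = 1586 × 62.93 / 54.394 = 1834.9 BTU/h

1835 BTU/h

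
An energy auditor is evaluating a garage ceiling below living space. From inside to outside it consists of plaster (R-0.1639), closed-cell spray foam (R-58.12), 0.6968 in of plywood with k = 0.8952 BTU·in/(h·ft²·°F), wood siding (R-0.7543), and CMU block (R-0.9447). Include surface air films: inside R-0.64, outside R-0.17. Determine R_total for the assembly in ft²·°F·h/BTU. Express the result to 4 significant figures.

61.57 ft²·°F·h/BTU

0.6968/0.8952 = 0.77837
R_total = 0.64 + 0.1639 + 58.12 + 0.77837 + 0.7543 + 0.9447 + 0.17 = 61.571 ft²·°F·h/BTU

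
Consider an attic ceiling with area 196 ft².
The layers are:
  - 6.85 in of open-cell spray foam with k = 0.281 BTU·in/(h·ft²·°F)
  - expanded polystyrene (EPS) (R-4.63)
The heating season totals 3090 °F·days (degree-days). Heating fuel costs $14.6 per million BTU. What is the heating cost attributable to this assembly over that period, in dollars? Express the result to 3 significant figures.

6.85/0.281 = 24.38
R_total = 24.38 + 4.63 = 29.01 ft²·°F·h/BTU
E = A × HDD × 24 / R = 196 × 3090 × 24 / 29.01 = 501100 BTU
Cost = 501100/10⁶ × 14.6 = $7.316

7.32 dollars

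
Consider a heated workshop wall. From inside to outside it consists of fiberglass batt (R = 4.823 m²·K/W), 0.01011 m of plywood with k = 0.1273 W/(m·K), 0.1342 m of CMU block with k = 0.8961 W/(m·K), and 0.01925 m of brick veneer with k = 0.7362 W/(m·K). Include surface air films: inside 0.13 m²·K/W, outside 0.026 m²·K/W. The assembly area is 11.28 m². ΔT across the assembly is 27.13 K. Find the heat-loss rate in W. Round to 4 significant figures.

0.01011/0.1273 = 0.079419
0.1342/0.8961 = 0.14976
0.01925/0.7362 = 0.026148
R_total = 0.13 + 4.823 + 0.079419 + 0.14976 + 0.026148 + 0.026 = 5.2343 m²·K/W
Q = A·ΔT/R = 11.28 × 27.13 / 5.2343 = 58.465 W

58.47 W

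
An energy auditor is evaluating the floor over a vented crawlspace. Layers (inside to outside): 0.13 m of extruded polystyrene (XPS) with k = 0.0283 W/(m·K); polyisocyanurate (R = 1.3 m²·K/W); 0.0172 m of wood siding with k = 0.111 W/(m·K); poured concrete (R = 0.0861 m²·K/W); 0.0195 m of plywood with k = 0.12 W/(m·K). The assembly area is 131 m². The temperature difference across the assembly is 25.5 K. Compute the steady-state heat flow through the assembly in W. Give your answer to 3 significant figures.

0.13/0.0283 = 4.594
0.0172/0.111 = 0.155
0.0195/0.12 = 0.1625
R_total = 4.594 + 1.3 + 0.155 + 0.0861 + 0.1625 = 6.297 m²·K/W
Q = A·ΔT/R = 131 × 25.5 / 6.297 = 530.5 W

530 W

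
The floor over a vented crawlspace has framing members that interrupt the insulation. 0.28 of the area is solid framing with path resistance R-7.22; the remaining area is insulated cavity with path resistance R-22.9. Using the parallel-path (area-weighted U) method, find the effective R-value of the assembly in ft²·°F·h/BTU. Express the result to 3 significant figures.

14.2 ft²·°F·h/BTU

U_eff = 0.72/22.9 + 0.28/7.22 = 0.03144 + 0.03878 = 0.07022
R_eff = 1/U_eff = 14.24 ft²·°F·h/BTU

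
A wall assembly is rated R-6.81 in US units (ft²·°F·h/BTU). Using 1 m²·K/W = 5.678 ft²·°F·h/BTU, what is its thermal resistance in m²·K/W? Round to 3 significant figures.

R_SI = 6.81/5.678 = 1.199

1.20 m²·K/W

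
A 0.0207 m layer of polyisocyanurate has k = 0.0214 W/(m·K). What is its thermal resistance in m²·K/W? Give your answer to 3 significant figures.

R = L/k = 0.0207/0.0214 = 0.9673 m²·K/W

0.967 m²·K/W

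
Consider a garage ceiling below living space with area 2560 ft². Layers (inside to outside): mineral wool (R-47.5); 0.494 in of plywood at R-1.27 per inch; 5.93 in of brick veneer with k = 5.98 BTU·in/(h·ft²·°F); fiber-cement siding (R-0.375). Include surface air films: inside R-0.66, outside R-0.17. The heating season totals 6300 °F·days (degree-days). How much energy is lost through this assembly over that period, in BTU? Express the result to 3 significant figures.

0.494 × 1.27 = 0.6274
5.93/5.98 = 0.9916
R_total = 0.66 + 47.5 + 0.6274 + 0.9916 + 0.375 + 0.17 = 50.32 ft²·°F·h/BTU
E = A × HDD × 24 / R = 2560 × 6300 × 24 / 50.32 = 7692000 BTU

7690000 BTU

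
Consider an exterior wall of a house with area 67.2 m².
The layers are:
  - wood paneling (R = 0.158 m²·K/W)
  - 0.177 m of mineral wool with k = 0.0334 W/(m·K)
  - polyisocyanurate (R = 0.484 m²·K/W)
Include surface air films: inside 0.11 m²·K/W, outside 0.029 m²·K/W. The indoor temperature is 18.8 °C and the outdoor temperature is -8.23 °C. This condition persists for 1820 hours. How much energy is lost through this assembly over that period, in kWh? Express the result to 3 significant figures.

0.177/0.0334 = 5.299
R_total = 0.11 + 0.158 + 5.299 + 0.484 + 0.029 = 6.08 m²·K/W
Q = 67.2 × (18.8 − (-8.23)) / 6.08 = 298.7 W
E = 298.7 W × 1820 h / 1000 = 543.7 kWh

544 kWh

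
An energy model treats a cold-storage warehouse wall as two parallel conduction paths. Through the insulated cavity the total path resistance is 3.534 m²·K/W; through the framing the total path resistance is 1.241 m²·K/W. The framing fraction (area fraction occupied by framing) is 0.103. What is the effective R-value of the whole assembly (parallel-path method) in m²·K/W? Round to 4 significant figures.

2.969 m²·K/W

U_eff = 0.897/3.534 + 0.103/1.241 = 0.25382 + 0.082998 = 0.33682
R_eff = 1/U_eff = 2.969 m²·K/W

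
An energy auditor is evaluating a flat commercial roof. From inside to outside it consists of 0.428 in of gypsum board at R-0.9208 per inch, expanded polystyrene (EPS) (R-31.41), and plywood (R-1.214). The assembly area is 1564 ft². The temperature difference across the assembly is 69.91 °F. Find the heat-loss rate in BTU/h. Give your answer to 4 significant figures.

3311 BTU/h

0.428 × 0.9208 = 0.3941
R_total = 0.3941 + 31.41 + 1.214 = 33.018 ft²·°F·h/BTU
Q = A·ΔT/R = 1564 × 69.91 / 33.018 = 3311.5 BTU/h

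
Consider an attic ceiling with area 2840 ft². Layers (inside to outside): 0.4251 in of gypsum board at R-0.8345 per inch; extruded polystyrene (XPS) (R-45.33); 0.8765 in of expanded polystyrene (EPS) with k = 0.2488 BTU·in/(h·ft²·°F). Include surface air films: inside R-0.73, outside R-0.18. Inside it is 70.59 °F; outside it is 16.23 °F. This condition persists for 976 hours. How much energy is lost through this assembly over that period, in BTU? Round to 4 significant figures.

3006000 BTU

0.4251 × 0.8345 = 0.35475
0.8765/0.2488 = 3.5229
R_total = 0.73 + 0.35475 + 45.33 + 3.5229 + 0.18 = 50.118 ft²·°F·h/BTU
Q = 2840 × (70.59 − 16.23) / 50.118 = 3080.4 BTU/h
E = 3080.4 × 976 = 3006500 BTU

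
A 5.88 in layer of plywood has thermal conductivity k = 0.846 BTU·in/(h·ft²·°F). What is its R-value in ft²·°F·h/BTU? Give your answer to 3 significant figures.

6.95 ft²·°F·h/BTU

R = L/k = 5.88/0.846 = 6.95 ft²·°F·h/BTU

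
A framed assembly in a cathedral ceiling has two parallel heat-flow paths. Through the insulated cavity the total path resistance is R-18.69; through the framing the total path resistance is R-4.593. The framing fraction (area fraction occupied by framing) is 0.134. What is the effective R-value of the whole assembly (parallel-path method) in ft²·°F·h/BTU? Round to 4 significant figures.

U_eff = 0.866/18.69 + 0.134/4.593 = 0.046335 + 0.029175 = 0.07551
R_eff = 1/U_eff = 13.243 ft²·°F·h/BTU

13.24 ft²·°F·h/BTU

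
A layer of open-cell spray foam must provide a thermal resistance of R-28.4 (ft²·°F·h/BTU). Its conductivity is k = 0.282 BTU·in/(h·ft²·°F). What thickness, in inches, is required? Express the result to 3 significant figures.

8.01 in

L = R × k = 28.4 × 0.282 = 8.009 in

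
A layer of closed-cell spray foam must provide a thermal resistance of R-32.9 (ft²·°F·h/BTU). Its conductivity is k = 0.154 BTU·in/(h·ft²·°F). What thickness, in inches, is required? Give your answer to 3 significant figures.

L = R × k = 32.9 × 0.154 = 5.067 in

5.07 in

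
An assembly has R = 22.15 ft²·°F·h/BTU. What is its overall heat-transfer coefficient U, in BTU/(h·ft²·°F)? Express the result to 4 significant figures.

U = 1/R = 1/22.15 = 0.045147

0.04515 BTU/(h·ft²·°F)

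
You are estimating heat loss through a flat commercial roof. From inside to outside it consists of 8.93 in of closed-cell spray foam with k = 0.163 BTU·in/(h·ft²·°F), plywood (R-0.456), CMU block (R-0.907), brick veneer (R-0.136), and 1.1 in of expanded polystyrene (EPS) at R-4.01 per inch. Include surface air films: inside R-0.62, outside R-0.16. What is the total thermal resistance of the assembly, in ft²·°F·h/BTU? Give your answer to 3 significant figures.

61.5 ft²·°F·h/BTU

8.93/0.163 = 54.79
1.1 × 4.01 = 4.411
R_total = 0.62 + 54.79 + 0.456 + 0.907 + 0.136 + 4.411 + 0.16 = 61.48 ft²·°F·h/BTU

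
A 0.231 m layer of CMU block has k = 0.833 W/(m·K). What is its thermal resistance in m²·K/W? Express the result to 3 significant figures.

0.277 m²·K/W

R = L/k = 0.231/0.833 = 0.2773 m²·K/W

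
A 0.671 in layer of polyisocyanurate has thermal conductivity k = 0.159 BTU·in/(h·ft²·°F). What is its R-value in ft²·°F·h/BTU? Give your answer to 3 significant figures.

R = L/k = 0.671/0.159 = 4.22 ft²·°F·h/BTU

4.22 ft²·°F·h/BTU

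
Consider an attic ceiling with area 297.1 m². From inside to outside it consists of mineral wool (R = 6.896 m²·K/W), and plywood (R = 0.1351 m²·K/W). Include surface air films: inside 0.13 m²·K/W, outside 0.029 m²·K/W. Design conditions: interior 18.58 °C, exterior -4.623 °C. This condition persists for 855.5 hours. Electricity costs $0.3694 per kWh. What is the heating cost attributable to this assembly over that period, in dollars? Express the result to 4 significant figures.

R_total = 0.13 + 6.896 + 0.1351 + 0.029 = 7.1901 m²·K/W
Q = 297.1 × (18.58 − (-4.623)) / 7.1901 = 958.76 W
E = 958.76 W × 855.5 h / 1000 = 820.22 kWh
Cost = 820.22 × 0.3694 = $302.99

303.0 dollars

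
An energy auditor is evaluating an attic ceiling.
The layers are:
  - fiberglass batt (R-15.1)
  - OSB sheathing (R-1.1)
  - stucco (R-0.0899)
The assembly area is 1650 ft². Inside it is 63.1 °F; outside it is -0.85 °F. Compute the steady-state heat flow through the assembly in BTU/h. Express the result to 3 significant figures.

R_total = 15.1 + 1.1 + 0.0899 = 16.29 ft²·°F·h/BTU
Q = A·ΔT/R = 1650 × (63.1 − (-0.85)) / 16.29 = 6477 BTU/h

6480 BTU/h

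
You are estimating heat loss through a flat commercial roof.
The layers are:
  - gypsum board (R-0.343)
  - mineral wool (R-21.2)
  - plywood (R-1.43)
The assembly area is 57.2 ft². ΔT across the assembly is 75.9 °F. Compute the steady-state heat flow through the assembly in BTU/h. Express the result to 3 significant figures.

189 BTU/h

R_total = 0.343 + 21.2 + 1.43 = 22.97 ft²·°F·h/BTU
Q = A·ΔT/R = 57.2 × 75.9 / 22.97 = 189 BTU/h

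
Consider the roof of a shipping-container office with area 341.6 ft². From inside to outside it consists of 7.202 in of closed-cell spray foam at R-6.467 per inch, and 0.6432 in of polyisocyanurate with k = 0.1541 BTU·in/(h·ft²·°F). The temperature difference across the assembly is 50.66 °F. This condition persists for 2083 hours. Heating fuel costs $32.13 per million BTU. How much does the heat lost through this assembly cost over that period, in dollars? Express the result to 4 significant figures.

22.82 dollars

7.202 × 6.467 = 46.575
0.6432/0.1541 = 4.1739
R_total = 46.575 + 4.1739 = 50.749 ft²·°F·h/BTU
Q = 341.6 × 50.66 / 50.749 = 341 BTU/h
E = 341 × 2083 = 710300 BTU
Cost = 710300/10⁶ × 32.13 = $22.822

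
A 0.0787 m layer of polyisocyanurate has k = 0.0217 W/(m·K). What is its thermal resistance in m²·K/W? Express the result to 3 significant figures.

R = L/k = 0.0787/0.0217 = 3.627 m²·K/W

3.63 m²·K/W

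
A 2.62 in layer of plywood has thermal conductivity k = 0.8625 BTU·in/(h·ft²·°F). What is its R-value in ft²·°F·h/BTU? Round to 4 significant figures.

3.038 ft²·°F·h/BTU

R = L/k = 2.62/0.8625 = 3.0377 ft²·°F·h/BTU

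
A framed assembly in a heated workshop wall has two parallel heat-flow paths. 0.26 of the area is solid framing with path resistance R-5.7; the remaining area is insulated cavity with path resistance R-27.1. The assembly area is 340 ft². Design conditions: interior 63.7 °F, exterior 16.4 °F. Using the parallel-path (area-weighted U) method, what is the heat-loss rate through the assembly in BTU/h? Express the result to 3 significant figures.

U_eff = 0.74/27.1 + 0.26/5.7 = 0.02731 + 0.04561 = 0.07292
R_eff = 1/U_eff = 13.71 ft²·°F·h/BTU
Q = 340 × (63.7 − 16.4) / 13.71 = 1173 BTU/h

1170 BTU/h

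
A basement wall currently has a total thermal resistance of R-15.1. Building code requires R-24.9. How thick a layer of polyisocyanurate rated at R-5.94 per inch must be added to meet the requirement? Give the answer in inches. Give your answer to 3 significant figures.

ΔR = 24.9 − 15.1 = 9.8 ft²·°F·h/BTU
L = ΔR / (R/in) = 9.8/5.94 = 1.65 in

1.65 in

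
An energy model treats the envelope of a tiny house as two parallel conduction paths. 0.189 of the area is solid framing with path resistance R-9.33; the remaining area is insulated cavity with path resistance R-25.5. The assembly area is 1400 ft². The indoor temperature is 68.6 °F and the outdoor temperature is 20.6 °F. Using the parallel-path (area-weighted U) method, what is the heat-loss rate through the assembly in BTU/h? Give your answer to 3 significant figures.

3500 BTU/h

U_eff = 0.811/25.5 + 0.189/9.33 = 0.0318 + 0.02026 = 0.05206
R_eff = 1/U_eff = 19.21 ft²·°F·h/BTU
Q = 1400 × (68.6 − 20.6) / 19.21 = 3499 BTU/h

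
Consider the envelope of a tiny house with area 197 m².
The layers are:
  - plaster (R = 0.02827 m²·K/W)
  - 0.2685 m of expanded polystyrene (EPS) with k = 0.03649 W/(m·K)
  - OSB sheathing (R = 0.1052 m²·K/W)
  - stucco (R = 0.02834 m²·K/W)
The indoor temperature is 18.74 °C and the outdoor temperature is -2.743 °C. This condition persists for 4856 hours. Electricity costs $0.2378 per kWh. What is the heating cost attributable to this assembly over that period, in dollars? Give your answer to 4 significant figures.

649.9 dollars

0.2685/0.03649 = 7.3582
R_total = 0.02827 + 7.3582 + 0.1052 + 0.02834 = 7.52 m²·K/W
Q = 197 × (18.74 − (-2.743)) / 7.52 = 562.79 W
E = 562.79 W × 4856 h / 1000 = 2732.9 kWh
Cost = 2732.9 × 0.2378 = $649.88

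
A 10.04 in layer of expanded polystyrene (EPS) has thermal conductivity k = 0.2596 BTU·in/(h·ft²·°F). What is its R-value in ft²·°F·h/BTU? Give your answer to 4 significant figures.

R = L/k = 10.04/0.2596 = 38.675 ft²·°F·h/BTU

38.67 ft²·°F·h/BTU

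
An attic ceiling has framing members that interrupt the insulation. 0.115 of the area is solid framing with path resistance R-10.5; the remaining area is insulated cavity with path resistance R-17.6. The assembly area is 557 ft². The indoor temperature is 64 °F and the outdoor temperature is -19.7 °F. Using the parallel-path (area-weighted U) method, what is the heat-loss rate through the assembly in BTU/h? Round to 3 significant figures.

U_eff = 0.885/17.6 + 0.115/10.5 = 0.05028 + 0.01095 = 0.06124
R_eff = 1/U_eff = 16.33 ft²·°F·h/BTU
Q = 557 × (64 − (-19.7)) / 16.33 = 2855 BTU/h

2850 BTU/h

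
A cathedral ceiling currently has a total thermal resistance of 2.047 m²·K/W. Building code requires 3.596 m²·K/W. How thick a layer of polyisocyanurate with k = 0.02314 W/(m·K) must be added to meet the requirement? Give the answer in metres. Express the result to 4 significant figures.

ΔR = 3.596 − 2.047 = 1.549 m²·K/W
L = ΔR × k = 1.549 × 0.02314 = 0.035844 m

0.03584 m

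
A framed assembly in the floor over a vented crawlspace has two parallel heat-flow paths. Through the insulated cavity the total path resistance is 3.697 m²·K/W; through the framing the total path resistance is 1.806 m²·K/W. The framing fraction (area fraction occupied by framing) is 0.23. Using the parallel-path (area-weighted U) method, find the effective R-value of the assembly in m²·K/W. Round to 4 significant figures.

U_eff = 0.77/3.697 + 0.23/1.806 = 0.20828 + 0.12735 = 0.33563
R_eff = 1/U_eff = 2.9795 m²·K/W

2.979 m²·K/W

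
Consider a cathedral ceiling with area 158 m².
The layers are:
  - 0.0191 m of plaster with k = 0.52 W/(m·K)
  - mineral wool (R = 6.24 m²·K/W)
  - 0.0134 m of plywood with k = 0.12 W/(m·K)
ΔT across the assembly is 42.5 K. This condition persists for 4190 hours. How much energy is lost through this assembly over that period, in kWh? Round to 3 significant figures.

0.0191/0.52 = 0.03673
0.0134/0.12 = 0.1117
R_total = 0.03673 + 6.24 + 0.1117 = 6.388 m²·K/W
Q = 158 × 42.5 / 6.388 = 1051 W
E = 1051 W × 4190 h / 1000 = 4404 kWh

4400 kWh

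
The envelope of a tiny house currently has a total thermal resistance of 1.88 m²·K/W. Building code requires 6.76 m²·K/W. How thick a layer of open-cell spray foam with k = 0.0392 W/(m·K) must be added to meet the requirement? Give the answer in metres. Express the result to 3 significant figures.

0.191 m

ΔR = 6.76 − 1.88 = 4.88 m²·K/W
L = ΔR × k = 4.88 × 0.0392 = 0.1913 m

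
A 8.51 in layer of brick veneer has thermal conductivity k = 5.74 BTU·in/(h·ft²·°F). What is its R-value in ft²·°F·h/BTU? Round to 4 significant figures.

R = L/k = 8.51/5.74 = 1.4826 ft²·°F·h/BTU

1.483 ft²·°F·h/BTU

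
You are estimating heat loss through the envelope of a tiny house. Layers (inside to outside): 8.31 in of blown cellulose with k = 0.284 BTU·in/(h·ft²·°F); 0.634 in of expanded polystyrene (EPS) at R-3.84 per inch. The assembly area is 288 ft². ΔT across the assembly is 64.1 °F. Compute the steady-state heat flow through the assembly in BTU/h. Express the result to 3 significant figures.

8.31/0.284 = 29.26
0.634 × 3.84 = 2.435
R_total = 29.26 + 2.435 = 31.7 ft²·°F·h/BTU
Q = A·ΔT/R = 288 × 64.1 / 31.7 = 582.4 BTU/h

582 BTU/h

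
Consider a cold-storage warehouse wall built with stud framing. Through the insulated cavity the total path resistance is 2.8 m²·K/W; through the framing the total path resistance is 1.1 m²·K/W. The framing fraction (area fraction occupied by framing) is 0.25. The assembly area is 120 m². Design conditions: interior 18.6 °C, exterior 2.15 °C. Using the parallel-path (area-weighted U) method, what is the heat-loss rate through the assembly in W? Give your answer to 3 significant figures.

U_eff = 0.75/2.8 + 0.25/1.1 = 0.2679 + 0.2273 = 0.4951
R_eff = 1/U_eff = 2.02 m²·K/W
Q = 120 × (18.6 − 2.15) / 2.02 = 977.4 W

977 W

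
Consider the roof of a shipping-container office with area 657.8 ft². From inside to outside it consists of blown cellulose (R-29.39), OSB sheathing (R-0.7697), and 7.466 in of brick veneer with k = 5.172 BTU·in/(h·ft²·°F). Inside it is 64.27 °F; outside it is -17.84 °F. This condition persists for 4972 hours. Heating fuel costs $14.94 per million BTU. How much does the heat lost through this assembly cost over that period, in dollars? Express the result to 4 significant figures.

7.466/5.172 = 1.4435
R_total = 29.39 + 0.7697 + 1.4435 = 31.603 ft²·°F·h/BTU
Q = 657.8 × (64.27 − (-17.84)) / 31.603 = 1709.1 BTU/h
E = 1709.1 × 4972 = 8497500 BTU
Cost = 8497500/10⁶ × 14.94 = $126.95

127.0 dollars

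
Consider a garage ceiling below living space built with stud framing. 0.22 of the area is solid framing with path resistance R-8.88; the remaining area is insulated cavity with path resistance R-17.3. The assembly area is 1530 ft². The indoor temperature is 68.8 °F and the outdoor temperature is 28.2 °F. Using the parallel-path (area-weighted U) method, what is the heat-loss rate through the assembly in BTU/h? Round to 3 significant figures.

4340 BTU/h

U_eff = 0.78/17.3 + 0.22/8.88 = 0.04509 + 0.02477 = 0.06986
R_eff = 1/U_eff = 14.31 ft²·°F·h/BTU
Q = 1530 × (68.8 − 28.2) / 14.31 = 4340 BTU/h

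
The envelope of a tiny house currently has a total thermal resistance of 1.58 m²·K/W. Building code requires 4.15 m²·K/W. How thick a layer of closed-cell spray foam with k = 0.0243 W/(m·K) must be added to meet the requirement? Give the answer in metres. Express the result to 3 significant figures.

ΔR = 4.15 − 1.58 = 2.57 m²·K/W
L = ΔR × k = 2.57 × 0.0243 = 0.06245 m

0.0625 m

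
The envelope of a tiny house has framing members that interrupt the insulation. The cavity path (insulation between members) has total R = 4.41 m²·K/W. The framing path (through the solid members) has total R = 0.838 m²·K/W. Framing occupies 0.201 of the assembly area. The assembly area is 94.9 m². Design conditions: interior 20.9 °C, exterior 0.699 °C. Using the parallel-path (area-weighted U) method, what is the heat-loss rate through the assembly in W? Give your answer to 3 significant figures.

U_eff = 0.799/4.41 + 0.201/0.838 = 0.1812 + 0.2399 = 0.421
R_eff = 1/U_eff = 2.375 m²·K/W
Q = 94.9 × (20.9 − 0.699) / 2.375 = 807.2 W

807 W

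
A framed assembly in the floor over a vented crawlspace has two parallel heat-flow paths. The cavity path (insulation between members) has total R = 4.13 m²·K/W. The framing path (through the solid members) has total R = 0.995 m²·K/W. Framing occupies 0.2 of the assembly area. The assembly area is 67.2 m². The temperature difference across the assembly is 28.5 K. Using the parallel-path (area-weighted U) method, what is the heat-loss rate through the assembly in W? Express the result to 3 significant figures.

756 W

U_eff = 0.8/4.13 + 0.2/0.995 = 0.1937 + 0.201 = 0.3947
R_eff = 1/U_eff = 2.534 m²·K/W
Q = 67.2 × 28.5 / 2.534 = 755.9 W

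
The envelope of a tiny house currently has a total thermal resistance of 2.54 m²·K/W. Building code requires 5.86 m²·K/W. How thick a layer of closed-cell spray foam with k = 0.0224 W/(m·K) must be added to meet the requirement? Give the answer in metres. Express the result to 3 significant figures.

ΔR = 5.86 − 2.54 = 3.32 m²·K/W
L = ΔR × k = 3.32 × 0.0224 = 0.07437 m

0.0744 m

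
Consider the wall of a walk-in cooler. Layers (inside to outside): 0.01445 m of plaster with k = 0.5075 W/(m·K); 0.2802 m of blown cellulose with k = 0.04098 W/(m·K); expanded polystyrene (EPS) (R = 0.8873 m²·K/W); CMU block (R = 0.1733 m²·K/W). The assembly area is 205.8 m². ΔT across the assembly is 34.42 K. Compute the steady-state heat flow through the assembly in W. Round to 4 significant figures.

893.7 W

0.01445/0.5075 = 0.028473
0.2802/0.04098 = 6.8375
R_total = 0.028473 + 6.8375 + 0.8873 + 0.1733 = 7.9266 m²·K/W
Q = A·ΔT/R = 205.8 × 34.42 / 7.9266 = 893.66 W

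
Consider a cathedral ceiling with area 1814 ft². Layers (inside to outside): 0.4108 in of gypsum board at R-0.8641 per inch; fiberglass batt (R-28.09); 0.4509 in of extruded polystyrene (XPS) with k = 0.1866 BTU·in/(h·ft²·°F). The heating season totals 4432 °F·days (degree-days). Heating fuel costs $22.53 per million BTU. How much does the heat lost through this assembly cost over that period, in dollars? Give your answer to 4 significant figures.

140.9 dollars

0.4108 × 0.8641 = 0.35497
0.4509/0.1866 = 2.4164
R_total = 0.35497 + 28.09 + 2.4164 = 30.861 ft²·°F·h/BTU
E = A × HDD × 24 / R = 1814 × 4432 × 24 / 30.861 = 6252200 BTU
Cost = 6252200/10⁶ × 22.53 = $140.86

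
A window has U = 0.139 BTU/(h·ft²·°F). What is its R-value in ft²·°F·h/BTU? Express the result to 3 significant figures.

R = 1/U = 1/0.139 = 7.194

7.19 ft²·°F·h/BTU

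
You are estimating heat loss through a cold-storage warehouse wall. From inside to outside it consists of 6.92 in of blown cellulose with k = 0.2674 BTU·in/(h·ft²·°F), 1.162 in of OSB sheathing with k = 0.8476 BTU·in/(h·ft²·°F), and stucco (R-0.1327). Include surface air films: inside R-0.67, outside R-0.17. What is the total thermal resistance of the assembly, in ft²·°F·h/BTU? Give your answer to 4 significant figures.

6.92/0.2674 = 25.879
1.162/0.8476 = 1.3709
R_total = 0.67 + 25.879 + 1.3709 + 0.1327 + 0.17 = 28.222 ft²·°F·h/BTU

28.22 ft²·°F·h/BTU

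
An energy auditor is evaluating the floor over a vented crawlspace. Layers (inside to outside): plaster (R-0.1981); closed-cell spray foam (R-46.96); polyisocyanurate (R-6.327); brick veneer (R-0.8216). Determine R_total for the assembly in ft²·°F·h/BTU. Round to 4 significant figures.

54.31 ft²·°F·h/BTU

R_total = 0.1981 + 46.96 + 6.327 + 0.8216 = 54.307 ft²·°F·h/BTU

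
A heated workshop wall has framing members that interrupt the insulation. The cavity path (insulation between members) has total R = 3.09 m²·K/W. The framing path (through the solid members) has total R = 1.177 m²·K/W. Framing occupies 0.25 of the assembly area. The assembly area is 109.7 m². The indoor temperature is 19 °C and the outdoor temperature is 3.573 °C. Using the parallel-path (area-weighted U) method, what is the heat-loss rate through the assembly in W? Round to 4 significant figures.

770.2 W

U_eff = 0.75/3.09 + 0.25/1.177 = 0.24272 + 0.2124 = 0.45512
R_eff = 1/U_eff = 2.1972 m²·K/W
Q = 109.7 × (19 − 3.573) / 2.1972 = 770.22 W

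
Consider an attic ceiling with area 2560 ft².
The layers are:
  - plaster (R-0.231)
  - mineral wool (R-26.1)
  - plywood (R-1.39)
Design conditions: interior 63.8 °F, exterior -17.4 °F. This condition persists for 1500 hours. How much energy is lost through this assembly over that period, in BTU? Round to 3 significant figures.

R_total = 0.231 + 26.1 + 1.39 = 27.72 ft²·°F·h/BTU
Q = 2560 × (63.8 − (-17.4)) / 27.72 = 7499 BTU/h
E = 7499 × 1500 = 11250000 BTU

11200000 BTU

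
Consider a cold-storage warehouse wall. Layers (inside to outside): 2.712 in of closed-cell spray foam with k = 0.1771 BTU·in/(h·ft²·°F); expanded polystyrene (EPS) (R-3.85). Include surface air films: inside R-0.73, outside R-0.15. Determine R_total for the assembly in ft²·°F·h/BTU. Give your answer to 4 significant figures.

2.712/0.1771 = 15.313
R_total = 0.73 + 15.313 + 3.85 + 0.15 = 20.043 ft²·°F·h/BTU

20.04 ft²·°F·h/BTU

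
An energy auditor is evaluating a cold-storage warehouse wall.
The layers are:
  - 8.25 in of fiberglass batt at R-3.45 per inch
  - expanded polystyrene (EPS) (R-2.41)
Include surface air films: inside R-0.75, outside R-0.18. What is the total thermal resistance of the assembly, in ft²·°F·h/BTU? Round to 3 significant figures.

8.25 × 3.45 = 28.46
R_total = 0.75 + 28.46 + 2.41 + 0.18 = 31.8 ft²·°F·h/BTU

31.8 ft²·°F·h/BTU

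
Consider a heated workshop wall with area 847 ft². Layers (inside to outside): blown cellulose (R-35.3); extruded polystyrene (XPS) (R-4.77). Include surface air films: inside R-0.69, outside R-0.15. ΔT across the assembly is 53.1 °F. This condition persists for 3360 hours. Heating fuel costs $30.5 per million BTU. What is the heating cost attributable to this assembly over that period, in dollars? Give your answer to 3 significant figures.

R_total = 0.69 + 35.3 + 4.77 + 0.15 = 40.91 ft²·°F·h/BTU
Q = 847 × 53.1 / 40.91 = 1099 BTU/h
E = 1099 × 3360 = 3694000 BTU
Cost = 3694000/10⁶ × 30.5 = $112.7

113 dollars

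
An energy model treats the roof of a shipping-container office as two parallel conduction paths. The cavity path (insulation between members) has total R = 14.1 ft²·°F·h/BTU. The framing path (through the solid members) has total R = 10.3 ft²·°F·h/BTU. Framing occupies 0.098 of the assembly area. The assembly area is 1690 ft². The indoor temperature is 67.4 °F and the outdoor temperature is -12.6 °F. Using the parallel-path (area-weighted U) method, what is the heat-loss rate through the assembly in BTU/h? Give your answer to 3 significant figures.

U_eff = 0.902/14.1 + 0.098/10.3 = 0.06397 + 0.009515 = 0.07349
R_eff = 1/U_eff = 13.61 ft²·°F·h/BTU
Q = 1690 × (67.4 − (-12.6)) / 13.61 = 9935 BTU/h

9940 BTU/h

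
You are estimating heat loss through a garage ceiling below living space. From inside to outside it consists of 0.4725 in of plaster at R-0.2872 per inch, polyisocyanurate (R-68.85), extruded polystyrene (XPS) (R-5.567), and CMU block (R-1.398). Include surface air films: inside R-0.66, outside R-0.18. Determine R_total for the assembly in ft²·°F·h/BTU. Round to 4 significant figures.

0.4725 × 0.2872 = 0.1357
R_total = 0.66 + 0.1357 + 68.85 + 5.567 + 1.398 + 0.18 = 76.791 ft²·°F·h/BTU

76.79 ft²·°F·h/BTU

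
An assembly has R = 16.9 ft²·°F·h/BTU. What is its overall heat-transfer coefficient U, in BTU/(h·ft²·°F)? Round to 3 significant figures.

U = 1/R = 1/16.9 = 0.05917

0.0592 BTU/(h·ft²·°F)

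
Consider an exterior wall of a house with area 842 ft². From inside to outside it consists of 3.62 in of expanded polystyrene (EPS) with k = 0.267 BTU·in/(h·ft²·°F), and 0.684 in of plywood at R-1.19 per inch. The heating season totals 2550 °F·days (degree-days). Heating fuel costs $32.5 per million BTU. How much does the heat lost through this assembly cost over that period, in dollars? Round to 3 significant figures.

117 dollars

3.62/0.267 = 13.56
0.684 × 1.19 = 0.814
R_total = 13.56 + 0.814 = 14.37 ft²·°F·h/BTU
E = A × HDD × 24 / R = 842 × 2550 × 24 / 14.37 = 3585000 BTU
Cost = 3585000/10⁶ × 32.5 = $116.5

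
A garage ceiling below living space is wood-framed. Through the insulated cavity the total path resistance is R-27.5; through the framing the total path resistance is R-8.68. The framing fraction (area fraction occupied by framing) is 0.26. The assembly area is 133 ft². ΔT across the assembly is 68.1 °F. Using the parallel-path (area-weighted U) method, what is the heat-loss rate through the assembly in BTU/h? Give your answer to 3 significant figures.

515 BTU/h

U_eff = 0.74/27.5 + 0.26/8.68 = 0.02691 + 0.02995 = 0.05686
R_eff = 1/U_eff = 17.59 ft²·°F·h/BTU
Q = 133 × 68.1 / 17.59 = 515 BTU/h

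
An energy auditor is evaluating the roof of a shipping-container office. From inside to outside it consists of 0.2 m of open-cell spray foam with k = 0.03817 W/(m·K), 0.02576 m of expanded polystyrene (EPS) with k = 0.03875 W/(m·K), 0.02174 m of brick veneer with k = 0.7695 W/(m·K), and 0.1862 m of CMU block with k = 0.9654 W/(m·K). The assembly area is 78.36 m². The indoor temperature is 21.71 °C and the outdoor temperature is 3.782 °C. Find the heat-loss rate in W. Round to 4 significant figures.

0.2/0.03817 = 5.2397
0.02576/0.03875 = 0.66477
0.02174/0.7695 = 0.028252
0.1862/0.9654 = 0.19287
R_total = 5.2397 + 0.66477 + 0.028252 + 0.19287 = 6.1256 m²·K/W
Q = A·ΔT/R = 78.36 × (21.71 − 3.782) / 6.1256 = 229.34 W

229.3 W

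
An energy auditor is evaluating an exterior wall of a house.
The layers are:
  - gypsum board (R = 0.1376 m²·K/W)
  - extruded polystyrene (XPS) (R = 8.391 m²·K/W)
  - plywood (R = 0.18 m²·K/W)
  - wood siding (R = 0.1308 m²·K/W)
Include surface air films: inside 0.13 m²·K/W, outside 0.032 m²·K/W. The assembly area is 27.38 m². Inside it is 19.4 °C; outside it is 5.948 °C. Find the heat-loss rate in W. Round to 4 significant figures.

R_total = 0.13 + 0.1376 + 8.391 + 0.18 + 0.1308 + 0.032 = 9.0014 m²·K/W
Q = A·ΔT/R = 27.38 × (19.4 − 5.948) / 9.0014 = 40.918 W

40.92 W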